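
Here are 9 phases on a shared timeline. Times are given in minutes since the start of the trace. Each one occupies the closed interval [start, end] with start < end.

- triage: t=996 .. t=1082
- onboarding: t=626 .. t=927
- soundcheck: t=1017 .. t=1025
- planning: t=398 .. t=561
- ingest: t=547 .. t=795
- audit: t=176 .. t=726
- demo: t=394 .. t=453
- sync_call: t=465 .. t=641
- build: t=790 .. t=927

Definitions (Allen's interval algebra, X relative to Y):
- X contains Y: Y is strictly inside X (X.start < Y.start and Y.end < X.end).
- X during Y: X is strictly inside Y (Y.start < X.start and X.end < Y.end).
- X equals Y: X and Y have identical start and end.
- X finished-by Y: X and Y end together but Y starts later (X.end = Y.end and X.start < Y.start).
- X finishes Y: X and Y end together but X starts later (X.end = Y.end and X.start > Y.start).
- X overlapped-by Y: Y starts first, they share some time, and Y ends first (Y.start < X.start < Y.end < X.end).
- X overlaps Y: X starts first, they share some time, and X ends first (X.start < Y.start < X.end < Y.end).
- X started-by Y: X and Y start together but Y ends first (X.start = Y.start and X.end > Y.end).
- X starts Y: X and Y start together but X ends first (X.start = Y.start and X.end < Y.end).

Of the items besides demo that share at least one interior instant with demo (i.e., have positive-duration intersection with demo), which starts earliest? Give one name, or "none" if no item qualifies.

audit

Target demo = [t=394, t=453].
audit [t=176, t=726] → contains → candidate.
build [t=790, t=927] → after → excluded.
ingest [t=547, t=795] → after → excluded.
onboarding [t=626, t=927] → after → excluded.
planning [t=398, t=561] → overlapped-by → candidate.
soundcheck [t=1017, t=1025] → after → excluded.
sync_call [t=465, t=641] → after → excluded.
triage [t=996, t=1082] → after → excluded.
Among candidates, earliest start is t=176 → audit.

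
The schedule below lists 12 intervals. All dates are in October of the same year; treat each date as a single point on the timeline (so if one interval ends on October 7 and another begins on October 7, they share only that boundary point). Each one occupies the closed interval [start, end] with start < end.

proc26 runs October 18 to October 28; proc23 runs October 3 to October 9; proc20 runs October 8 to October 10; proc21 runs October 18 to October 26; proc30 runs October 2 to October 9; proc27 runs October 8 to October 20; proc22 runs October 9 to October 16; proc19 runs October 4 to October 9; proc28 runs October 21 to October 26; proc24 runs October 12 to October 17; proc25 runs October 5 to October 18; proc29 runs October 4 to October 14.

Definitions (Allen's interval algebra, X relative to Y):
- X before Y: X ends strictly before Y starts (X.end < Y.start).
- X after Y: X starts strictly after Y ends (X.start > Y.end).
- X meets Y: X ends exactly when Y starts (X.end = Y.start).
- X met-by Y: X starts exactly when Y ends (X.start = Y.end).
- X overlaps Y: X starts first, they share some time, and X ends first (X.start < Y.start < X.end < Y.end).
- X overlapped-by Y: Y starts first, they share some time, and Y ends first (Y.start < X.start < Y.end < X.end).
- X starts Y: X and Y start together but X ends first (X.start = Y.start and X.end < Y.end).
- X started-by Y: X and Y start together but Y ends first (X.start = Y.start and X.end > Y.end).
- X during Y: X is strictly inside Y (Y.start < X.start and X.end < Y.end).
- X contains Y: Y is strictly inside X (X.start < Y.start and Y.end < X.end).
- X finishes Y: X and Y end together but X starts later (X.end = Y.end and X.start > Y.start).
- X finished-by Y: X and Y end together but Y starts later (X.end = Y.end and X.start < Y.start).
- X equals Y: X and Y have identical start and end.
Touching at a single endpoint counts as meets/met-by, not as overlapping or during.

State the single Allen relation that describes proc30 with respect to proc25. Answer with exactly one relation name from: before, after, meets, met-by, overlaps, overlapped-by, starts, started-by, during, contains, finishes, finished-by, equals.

proc30 = [October 2, October 9]; proc25 = [October 5, October 18].
Compare endpoints: proc30.start < proc25.start, proc30.start < proc25.end, proc30.end > proc25.start, proc30.end < proc25.end.
That pattern is 'overlaps'.

overlaps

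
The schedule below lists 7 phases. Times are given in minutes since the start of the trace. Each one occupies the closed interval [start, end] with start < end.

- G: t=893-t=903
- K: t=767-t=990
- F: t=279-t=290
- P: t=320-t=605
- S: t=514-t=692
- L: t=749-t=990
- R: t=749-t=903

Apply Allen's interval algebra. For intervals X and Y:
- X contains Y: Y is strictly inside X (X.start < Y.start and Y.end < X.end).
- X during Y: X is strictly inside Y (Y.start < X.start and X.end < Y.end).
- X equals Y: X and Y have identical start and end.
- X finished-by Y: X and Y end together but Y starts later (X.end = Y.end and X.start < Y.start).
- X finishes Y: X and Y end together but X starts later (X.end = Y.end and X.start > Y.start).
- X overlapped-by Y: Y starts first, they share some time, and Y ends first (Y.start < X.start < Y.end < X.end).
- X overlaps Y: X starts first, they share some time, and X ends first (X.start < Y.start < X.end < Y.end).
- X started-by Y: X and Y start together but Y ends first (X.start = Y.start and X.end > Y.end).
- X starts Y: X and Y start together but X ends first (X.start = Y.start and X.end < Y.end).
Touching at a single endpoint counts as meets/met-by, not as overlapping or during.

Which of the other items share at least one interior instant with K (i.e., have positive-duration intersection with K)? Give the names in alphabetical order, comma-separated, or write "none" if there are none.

G, L, R

Target K = [t=767, t=990].
F [t=279, t=290] → before → no.
G [t=893, t=903] → during → yes.
L [t=749, t=990] → finished-by → yes.
P [t=320, t=605] → before → no.
R [t=749, t=903] → overlaps → yes.
S [t=514, t=692] → before → no.
Result: G, L, R.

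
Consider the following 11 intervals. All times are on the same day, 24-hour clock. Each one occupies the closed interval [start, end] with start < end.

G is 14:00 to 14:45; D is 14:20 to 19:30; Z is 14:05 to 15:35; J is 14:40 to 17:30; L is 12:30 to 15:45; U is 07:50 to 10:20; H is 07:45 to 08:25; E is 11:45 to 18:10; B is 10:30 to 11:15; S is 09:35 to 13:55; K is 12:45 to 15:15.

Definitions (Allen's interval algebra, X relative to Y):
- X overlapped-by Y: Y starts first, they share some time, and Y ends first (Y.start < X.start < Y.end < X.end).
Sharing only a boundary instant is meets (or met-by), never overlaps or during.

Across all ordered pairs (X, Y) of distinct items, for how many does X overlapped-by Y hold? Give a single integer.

16

Checking all 110 ordered pairs for relation 'overlapped-by'; matching pairs in alphabetical order:
(D, E): D overlapped-by E ✓
(D, G): D overlapped-by G ✓
(D, K): D overlapped-by K ✓
(D, L): D overlapped-by L ✓
(D, Z): D overlapped-by Z ✓
(E, S): E overlapped-by S ✓
(J, G): J overlapped-by G ✓
(J, K): J overlapped-by K ✓
(J, L): J overlapped-by L ✓
(J, Z): J overlapped-by Z ✓
(K, S): K overlapped-by S ✓
(L, S): L overlapped-by S ✓
(S, U): S overlapped-by U ✓
(U, H): U overlapped-by H ✓
(Z, G): Z overlapped-by G ✓
(Z, K): Z overlapped-by K ✓
Count: 16.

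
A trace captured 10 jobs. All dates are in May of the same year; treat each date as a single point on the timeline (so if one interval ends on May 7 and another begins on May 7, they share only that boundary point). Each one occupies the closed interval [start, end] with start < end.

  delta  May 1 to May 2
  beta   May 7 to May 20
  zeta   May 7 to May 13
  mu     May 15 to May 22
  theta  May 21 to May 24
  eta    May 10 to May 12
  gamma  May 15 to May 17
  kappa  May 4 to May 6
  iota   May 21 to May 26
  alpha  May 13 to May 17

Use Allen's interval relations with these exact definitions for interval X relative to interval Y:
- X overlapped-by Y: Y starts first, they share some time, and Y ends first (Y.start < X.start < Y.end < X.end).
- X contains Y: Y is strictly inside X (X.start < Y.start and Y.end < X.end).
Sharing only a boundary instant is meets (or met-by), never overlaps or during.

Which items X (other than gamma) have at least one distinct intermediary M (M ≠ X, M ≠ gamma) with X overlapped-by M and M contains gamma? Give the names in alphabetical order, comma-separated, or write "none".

Target gamma = [May 15, May 17].
Intermediaries M with M contains gamma: beta.
Via beta — items with X overlapped-by beta: mu.
Union: mu.

mu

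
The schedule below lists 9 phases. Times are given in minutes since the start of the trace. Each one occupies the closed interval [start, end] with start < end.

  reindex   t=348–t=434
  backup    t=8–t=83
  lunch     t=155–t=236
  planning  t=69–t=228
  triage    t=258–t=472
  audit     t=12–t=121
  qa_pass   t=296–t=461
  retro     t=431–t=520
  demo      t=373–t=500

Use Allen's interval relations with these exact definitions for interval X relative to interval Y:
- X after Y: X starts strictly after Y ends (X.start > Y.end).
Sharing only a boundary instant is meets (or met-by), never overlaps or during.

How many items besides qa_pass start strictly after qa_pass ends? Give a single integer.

Target qa_pass = [t=296, t=461].
audit [t=12, t=121] → before → no.
backup [t=8, t=83] → before → no.
demo [t=373, t=500] → overlapped-by → no.
lunch [t=155, t=236] → before → no.
planning [t=69, t=228] → before → no.
reindex [t=348, t=434] → during → no.
retro [t=431, t=520] → overlapped-by → no.
triage [t=258, t=472] → contains → no.
Total: 0.

0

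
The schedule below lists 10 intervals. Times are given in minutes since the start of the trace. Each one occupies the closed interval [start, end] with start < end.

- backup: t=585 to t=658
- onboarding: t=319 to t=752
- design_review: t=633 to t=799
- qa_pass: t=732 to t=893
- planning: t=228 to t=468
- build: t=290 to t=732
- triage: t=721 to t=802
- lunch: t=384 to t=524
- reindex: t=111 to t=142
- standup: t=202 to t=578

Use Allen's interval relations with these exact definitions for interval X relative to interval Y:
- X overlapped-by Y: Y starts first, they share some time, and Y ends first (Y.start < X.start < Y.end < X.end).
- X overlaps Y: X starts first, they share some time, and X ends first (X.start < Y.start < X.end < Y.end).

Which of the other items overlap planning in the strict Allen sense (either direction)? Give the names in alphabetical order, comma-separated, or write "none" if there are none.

Target planning = [t=228, t=468].
backup [t=585, t=658] → after → no.
build [t=290, t=732] → overlapped-by → yes.
design_review [t=633, t=799] → after → no.
lunch [t=384, t=524] → overlapped-by → yes.
onboarding [t=319, t=752] → overlapped-by → yes.
qa_pass [t=732, t=893] → after → no.
reindex [t=111, t=142] → before → no.
standup [t=202, t=578] → contains → no.
triage [t=721, t=802] → after → no.
Result: build, lunch, onboarding.

build, lunch, onboarding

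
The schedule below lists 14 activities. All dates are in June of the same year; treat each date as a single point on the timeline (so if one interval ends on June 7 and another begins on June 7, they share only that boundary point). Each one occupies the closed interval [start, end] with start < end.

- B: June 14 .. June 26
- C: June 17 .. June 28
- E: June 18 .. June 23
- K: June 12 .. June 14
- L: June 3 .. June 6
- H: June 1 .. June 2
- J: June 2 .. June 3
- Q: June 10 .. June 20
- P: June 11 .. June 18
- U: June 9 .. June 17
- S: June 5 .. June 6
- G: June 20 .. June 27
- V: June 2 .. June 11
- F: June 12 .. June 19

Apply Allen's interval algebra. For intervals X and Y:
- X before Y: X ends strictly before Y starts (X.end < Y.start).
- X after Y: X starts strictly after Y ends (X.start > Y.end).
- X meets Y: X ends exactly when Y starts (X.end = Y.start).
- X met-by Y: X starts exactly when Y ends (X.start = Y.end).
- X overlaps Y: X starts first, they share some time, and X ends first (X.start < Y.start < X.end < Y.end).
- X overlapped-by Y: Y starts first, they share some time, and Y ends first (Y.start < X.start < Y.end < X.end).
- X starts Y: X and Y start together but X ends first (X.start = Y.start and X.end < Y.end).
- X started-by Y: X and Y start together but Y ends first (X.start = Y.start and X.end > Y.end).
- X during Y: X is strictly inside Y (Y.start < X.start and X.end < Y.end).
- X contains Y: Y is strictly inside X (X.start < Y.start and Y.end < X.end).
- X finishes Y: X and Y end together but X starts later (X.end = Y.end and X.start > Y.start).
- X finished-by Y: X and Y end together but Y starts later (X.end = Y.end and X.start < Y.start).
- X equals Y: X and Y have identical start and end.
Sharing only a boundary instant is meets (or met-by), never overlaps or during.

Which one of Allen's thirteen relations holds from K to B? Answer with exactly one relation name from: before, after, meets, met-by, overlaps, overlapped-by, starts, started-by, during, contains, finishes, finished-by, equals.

meets

K = [June 12, June 14]; B = [June 14, June 26].
Compare endpoints: K.start < B.start, K.start < B.end, K.end = B.start, K.end < B.end.
That pattern is 'meets'.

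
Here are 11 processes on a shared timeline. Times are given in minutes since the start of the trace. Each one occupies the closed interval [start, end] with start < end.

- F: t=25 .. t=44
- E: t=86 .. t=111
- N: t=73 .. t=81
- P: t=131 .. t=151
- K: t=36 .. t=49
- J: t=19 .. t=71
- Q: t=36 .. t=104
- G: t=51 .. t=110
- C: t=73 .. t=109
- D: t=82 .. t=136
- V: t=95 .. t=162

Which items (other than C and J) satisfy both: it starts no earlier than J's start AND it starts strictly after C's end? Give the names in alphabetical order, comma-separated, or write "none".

Conditions: its start is no earlier than J's start (X.start >= t=19) AND its start is strictly after C's end (X.start > t=109).
D: start t=82 >= t=19? ✓; start t=82 > t=109? ✗ → no.
E: start t=86 >= t=19? ✓; start t=86 > t=109? ✗ → no.
F: start t=25 >= t=19? ✓; start t=25 > t=109? ✗ → no.
G: start t=51 >= t=19? ✓; start t=51 > t=109? ✗ → no.
K: start t=36 >= t=19? ✓; start t=36 > t=109? ✗ → no.
N: start t=73 >= t=19? ✓; start t=73 > t=109? ✗ → no.
P: start t=131 >= t=19? ✓; start t=131 > t=109? ✓ → yes.
Q: start t=36 >= t=19? ✓; start t=36 > t=109? ✗ → no.
V: start t=95 >= t=19? ✓; start t=95 > t=109? ✗ → no.
Result: P.

P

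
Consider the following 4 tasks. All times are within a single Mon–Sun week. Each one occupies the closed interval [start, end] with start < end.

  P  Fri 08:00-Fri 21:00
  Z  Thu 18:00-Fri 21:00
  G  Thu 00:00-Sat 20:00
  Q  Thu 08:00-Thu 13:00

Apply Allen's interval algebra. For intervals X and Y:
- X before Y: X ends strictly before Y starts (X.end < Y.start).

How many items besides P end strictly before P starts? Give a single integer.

1

Target P = [Fri 08:00, Fri 21:00].
G [Thu 00:00, Sat 20:00] → contains → no.
Q [Thu 08:00, Thu 13:00] → before → counts.
Z [Thu 18:00, Fri 21:00] → finished-by → no.
Total: 1.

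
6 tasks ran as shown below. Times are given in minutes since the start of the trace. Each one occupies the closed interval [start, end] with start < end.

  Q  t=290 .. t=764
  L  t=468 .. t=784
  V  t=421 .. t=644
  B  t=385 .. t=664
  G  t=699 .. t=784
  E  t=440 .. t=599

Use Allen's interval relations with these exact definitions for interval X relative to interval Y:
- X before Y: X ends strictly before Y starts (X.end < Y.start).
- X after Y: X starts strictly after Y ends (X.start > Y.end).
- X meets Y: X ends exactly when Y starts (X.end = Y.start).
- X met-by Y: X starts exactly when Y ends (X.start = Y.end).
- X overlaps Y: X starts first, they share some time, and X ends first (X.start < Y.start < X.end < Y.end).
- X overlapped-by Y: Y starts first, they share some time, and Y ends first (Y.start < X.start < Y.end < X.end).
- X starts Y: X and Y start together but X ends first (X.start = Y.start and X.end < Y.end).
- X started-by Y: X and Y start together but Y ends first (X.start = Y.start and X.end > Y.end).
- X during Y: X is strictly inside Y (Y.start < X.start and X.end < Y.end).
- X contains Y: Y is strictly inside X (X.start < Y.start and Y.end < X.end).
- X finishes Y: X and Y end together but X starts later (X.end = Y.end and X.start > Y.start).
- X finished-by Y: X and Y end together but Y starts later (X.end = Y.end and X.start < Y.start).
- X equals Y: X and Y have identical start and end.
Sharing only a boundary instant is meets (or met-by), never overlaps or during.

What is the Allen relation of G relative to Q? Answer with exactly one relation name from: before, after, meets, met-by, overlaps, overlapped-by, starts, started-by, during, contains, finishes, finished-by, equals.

overlapped-by

G = [t=699, t=784]; Q = [t=290, t=764].
Compare endpoints: G.start > Q.start, G.start < Q.end, G.end > Q.start, G.end > Q.end.
That pattern is 'overlapped-by'.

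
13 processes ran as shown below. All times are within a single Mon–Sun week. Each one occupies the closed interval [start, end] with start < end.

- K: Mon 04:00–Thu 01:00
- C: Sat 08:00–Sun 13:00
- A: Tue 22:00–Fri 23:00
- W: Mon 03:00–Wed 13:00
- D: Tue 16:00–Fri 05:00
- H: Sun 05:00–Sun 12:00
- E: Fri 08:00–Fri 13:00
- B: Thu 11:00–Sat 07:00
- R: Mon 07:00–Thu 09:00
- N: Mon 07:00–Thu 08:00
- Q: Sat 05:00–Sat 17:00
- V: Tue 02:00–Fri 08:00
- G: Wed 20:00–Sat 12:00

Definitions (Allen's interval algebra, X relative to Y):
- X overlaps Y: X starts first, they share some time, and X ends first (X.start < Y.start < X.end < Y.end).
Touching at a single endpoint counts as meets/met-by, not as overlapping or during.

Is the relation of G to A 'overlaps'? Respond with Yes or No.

No

G = [Wed 20:00, Sat 12:00], A = [Tue 22:00, Fri 23:00].
Actual relation of G to A: overlapped-by.
Asked whether 'overlaps' holds → No.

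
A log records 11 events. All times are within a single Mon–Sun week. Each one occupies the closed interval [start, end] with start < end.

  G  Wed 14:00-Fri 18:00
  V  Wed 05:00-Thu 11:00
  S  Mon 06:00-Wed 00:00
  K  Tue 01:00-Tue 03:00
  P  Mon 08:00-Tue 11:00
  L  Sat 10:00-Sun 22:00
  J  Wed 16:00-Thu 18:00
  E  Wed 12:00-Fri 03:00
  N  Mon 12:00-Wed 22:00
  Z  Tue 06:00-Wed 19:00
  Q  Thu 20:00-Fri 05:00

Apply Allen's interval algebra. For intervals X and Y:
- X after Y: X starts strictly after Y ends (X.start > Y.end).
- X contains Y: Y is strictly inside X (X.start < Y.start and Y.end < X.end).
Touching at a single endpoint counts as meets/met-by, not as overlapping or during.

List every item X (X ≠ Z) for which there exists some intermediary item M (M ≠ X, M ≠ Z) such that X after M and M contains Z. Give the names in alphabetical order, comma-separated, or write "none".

L, Q

Target Z = [Tue 06:00, Wed 19:00].
Intermediaries M with M contains Z: N.
Via N — items with X after N: L, Q.
Union: L, Q.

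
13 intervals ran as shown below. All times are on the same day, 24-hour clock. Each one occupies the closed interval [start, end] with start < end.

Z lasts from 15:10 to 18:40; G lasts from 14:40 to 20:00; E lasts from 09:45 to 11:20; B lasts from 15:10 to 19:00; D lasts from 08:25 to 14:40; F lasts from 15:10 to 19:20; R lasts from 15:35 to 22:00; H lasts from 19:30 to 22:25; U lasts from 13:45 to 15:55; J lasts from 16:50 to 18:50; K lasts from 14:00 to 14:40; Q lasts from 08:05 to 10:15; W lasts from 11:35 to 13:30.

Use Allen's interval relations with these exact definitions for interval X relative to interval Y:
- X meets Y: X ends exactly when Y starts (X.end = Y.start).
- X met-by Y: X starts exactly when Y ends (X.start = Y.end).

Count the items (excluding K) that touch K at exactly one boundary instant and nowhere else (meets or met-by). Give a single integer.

Target K = [14:00, 14:40].
B [15:10, 19:00] → after → no.
D [08:25, 14:40] → finished-by → no.
E [09:45, 11:20] → before → no.
F [15:10, 19:20] → after → no.
G [14:40, 20:00] → met-by → counts.
H [19:30, 22:25] → after → no.
J [16:50, 18:50] → after → no.
Q [08:05, 10:15] → before → no.
R [15:35, 22:00] → after → no.
U [13:45, 15:55] → contains → no.
W [11:35, 13:30] → before → no.
Z [15:10, 18:40] → after → no.
Total: 1.

1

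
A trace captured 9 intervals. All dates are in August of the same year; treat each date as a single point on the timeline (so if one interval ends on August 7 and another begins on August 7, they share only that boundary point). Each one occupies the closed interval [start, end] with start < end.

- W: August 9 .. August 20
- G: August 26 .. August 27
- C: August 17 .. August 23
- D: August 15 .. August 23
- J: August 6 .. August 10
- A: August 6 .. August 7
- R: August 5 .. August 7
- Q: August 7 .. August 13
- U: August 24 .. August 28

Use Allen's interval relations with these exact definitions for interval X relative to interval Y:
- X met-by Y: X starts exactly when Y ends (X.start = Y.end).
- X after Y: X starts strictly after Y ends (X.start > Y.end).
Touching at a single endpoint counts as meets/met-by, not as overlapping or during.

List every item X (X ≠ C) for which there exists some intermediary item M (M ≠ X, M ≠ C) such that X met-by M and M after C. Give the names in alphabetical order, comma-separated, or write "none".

none

Target C = [August 17, August 23].
Intermediaries M with M after C: G, U.
Via G — items with X met-by G: none.
Via U — items with X met-by U: none.
Union: none.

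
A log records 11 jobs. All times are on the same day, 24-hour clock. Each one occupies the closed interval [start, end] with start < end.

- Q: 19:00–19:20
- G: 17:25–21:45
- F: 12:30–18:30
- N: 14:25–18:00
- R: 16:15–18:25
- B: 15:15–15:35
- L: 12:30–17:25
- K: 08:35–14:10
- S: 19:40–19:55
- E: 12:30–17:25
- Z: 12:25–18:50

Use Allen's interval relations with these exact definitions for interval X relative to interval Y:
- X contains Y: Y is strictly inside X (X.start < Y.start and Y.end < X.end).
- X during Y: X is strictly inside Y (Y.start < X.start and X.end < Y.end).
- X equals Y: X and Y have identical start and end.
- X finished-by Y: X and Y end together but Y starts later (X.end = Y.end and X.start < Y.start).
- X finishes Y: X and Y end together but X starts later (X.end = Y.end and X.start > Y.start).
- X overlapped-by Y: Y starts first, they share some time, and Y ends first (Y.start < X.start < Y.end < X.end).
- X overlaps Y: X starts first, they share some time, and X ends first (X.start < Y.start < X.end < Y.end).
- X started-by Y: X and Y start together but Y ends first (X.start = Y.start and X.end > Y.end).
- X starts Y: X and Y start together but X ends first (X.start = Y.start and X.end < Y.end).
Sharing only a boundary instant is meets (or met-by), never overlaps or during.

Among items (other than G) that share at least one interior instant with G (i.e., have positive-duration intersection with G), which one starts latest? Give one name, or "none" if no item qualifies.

Target G = [17:25, 21:45].
B [15:15, 15:35] → before → excluded.
E [12:30, 17:25] → meets → excluded.
F [12:30, 18:30] → overlaps → candidate.
K [08:35, 14:10] → before → excluded.
L [12:30, 17:25] → meets → excluded.
N [14:25, 18:00] → overlaps → candidate.
Q [19:00, 19:20] → during → candidate.
R [16:15, 18:25] → overlaps → candidate.
S [19:40, 19:55] → during → candidate.
Z [12:25, 18:50] → overlaps → candidate.
Among candidates, latest start is 19:40 → S.

S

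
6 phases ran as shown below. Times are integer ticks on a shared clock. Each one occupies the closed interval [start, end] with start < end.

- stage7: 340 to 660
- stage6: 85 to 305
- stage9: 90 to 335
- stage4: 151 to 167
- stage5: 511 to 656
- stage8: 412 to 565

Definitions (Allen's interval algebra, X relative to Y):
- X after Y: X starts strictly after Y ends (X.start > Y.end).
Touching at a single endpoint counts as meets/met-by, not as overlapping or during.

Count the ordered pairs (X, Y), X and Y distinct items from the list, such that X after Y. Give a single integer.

Checking all 30 ordered pairs for relation 'after'; matching pairs in alphabetical order:
(stage5, stage4): stage5 after stage4 ✓
(stage5, stage6): stage5 after stage6 ✓
(stage5, stage9): stage5 after stage9 ✓
(stage7, stage4): stage7 after stage4 ✓
(stage7, stage6): stage7 after stage6 ✓
(stage7, stage9): stage7 after stage9 ✓
(stage8, stage4): stage8 after stage4 ✓
(stage8, stage6): stage8 after stage6 ✓
(stage8, stage9): stage8 after stage9 ✓
Count: 9.

9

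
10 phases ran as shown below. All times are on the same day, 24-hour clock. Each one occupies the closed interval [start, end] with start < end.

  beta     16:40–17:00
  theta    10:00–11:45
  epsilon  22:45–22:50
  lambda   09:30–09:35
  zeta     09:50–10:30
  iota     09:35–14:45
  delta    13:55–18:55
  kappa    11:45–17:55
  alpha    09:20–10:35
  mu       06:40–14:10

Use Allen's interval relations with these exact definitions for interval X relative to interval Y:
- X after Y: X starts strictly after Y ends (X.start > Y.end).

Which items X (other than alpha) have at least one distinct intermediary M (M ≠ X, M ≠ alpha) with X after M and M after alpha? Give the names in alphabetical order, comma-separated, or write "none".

epsilon

Target alpha = [09:20, 10:35].
Intermediaries M with M after alpha: beta, delta, epsilon, kappa.
Via beta — items with X after beta: epsilon.
Via delta — items with X after delta: epsilon.
Via epsilon — items with X after epsilon: none.
Via kappa — items with X after kappa: epsilon.
Union: epsilon.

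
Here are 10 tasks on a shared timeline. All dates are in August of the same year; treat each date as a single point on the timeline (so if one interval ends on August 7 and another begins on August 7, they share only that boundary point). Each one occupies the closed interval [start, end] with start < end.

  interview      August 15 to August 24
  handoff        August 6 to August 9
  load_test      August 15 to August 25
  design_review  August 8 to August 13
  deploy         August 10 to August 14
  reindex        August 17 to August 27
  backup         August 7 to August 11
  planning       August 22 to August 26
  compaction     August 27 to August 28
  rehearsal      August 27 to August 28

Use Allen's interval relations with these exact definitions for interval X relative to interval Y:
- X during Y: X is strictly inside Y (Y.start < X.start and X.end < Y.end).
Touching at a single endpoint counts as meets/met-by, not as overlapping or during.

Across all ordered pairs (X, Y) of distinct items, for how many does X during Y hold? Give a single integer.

1

Checking all 90 ordered pairs for relation 'during'; matching pairs in alphabetical order:
(planning, reindex): planning during reindex ✓
Count: 1.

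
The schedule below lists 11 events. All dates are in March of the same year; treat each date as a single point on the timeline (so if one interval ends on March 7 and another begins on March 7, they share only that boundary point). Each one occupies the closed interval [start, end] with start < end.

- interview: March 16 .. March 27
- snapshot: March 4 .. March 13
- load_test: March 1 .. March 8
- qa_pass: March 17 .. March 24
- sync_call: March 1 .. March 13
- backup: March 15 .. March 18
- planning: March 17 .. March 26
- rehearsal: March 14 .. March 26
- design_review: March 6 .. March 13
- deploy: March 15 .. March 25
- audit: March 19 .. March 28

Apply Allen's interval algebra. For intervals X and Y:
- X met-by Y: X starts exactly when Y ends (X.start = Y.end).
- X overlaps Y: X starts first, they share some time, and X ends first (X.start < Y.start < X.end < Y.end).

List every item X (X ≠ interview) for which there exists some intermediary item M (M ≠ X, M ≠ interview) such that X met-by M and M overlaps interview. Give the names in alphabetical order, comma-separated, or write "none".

Target interview = [March 16, March 27].
Intermediaries M with M overlaps interview: backup, deploy, rehearsal.
Via backup — items with X met-by backup: none.
Via deploy — items with X met-by deploy: none.
Via rehearsal — items with X met-by rehearsal: none.
Union: none.

none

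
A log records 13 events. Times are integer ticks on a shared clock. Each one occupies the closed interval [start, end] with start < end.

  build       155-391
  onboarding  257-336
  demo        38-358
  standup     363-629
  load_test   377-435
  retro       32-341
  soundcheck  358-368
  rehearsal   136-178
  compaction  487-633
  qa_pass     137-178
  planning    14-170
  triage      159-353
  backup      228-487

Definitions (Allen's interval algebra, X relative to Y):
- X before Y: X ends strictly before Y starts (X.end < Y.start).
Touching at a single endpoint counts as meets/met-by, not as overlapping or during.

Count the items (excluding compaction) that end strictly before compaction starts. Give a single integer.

10

Target compaction = [487, 633].
backup [228, 487] → meets → no.
build [155, 391] → before → counts.
demo [38, 358] → before → counts.
load_test [377, 435] → before → counts.
onboarding [257, 336] → before → counts.
planning [14, 170] → before → counts.
qa_pass [137, 178] → before → counts.
rehearsal [136, 178] → before → counts.
retro [32, 341] → before → counts.
soundcheck [358, 368] → before → counts.
standup [363, 629] → overlaps → no.
triage [159, 353] → before → counts.
Total: 10.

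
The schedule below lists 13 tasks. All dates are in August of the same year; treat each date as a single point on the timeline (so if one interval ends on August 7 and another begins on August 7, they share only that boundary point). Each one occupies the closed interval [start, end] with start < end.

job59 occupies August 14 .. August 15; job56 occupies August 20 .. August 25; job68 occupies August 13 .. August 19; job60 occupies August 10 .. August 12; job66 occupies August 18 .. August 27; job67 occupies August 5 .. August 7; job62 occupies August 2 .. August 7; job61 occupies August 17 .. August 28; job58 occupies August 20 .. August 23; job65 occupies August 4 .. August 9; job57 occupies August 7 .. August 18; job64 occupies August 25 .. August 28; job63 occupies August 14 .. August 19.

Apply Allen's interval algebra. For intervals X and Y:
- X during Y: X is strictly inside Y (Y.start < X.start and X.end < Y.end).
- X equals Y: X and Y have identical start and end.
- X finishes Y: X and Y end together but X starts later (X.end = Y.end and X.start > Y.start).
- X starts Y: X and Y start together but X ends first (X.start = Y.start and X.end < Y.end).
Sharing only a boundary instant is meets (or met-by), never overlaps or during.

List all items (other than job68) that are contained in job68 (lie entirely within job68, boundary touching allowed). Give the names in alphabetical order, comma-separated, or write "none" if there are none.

Target job68 = [August 13, August 19].
job56 [August 20, August 25] → after → no.
job57 [August 7, August 18] → overlaps → no.
job58 [August 20, August 23] → after → no.
job59 [August 14, August 15] → during → yes.
job60 [August 10, August 12] → before → no.
job61 [August 17, August 28] → overlapped-by → no.
job62 [August 2, August 7] → before → no.
job63 [August 14, August 19] → finishes → yes.
job64 [August 25, August 28] → after → no.
job65 [August 4, August 9] → before → no.
job66 [August 18, August 27] → overlapped-by → no.
job67 [August 5, August 7] → before → no.
Result: job59, job63.

job59, job63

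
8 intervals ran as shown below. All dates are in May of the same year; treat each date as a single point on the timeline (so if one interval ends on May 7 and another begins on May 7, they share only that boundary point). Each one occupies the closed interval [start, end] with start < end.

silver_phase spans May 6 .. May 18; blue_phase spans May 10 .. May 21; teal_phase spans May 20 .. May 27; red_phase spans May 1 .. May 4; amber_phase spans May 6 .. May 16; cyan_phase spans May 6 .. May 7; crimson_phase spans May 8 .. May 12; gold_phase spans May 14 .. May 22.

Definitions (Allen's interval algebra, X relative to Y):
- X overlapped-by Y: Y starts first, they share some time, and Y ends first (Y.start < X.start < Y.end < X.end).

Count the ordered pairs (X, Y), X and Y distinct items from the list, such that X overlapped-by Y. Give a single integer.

8

Checking all 56 ordered pairs for relation 'overlapped-by'; matching pairs in alphabetical order:
(blue_phase, amber_phase): blue_phase overlapped-by amber_phase ✓
(blue_phase, crimson_phase): blue_phase overlapped-by crimson_phase ✓
(blue_phase, silver_phase): blue_phase overlapped-by silver_phase ✓
(gold_phase, amber_phase): gold_phase overlapped-by amber_phase ✓
(gold_phase, blue_phase): gold_phase overlapped-by blue_phase ✓
(gold_phase, silver_phase): gold_phase overlapped-by silver_phase ✓
(teal_phase, blue_phase): teal_phase overlapped-by blue_phase ✓
(teal_phase, gold_phase): teal_phase overlapped-by gold_phase ✓
Count: 8.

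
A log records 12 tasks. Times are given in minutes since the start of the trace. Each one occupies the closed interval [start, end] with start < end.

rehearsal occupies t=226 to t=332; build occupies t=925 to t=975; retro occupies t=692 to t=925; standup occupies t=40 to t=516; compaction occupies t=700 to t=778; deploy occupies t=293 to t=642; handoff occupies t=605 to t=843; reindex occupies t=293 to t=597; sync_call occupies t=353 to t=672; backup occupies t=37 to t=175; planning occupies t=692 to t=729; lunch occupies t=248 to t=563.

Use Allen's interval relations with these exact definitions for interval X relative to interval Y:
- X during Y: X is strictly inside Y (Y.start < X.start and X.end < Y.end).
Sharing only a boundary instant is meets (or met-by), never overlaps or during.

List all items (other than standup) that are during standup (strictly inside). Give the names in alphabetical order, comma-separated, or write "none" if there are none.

Target standup = [t=40, t=516].
backup [t=37, t=175] → overlaps → no.
build [t=925, t=975] → after → no.
compaction [t=700, t=778] → after → no.
deploy [t=293, t=642] → overlapped-by → no.
handoff [t=605, t=843] → after → no.
lunch [t=248, t=563] → overlapped-by → no.
planning [t=692, t=729] → after → no.
rehearsal [t=226, t=332] → during → yes.
reindex [t=293, t=597] → overlapped-by → no.
retro [t=692, t=925] → after → no.
sync_call [t=353, t=672] → overlapped-by → no.
Result: rehearsal.

rehearsal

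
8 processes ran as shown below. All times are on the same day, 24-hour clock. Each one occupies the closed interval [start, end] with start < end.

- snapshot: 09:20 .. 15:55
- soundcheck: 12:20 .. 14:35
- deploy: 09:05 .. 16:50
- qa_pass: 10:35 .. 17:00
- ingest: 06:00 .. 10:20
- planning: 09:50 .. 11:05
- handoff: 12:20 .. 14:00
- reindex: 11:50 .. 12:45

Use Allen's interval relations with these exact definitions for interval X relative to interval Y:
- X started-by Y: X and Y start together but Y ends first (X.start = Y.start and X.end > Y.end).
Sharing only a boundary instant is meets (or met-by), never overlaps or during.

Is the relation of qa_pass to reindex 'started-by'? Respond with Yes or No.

No

qa_pass = [10:35, 17:00], reindex = [11:50, 12:45].
Actual relation of qa_pass to reindex: contains.
Asked whether 'started-by' holds → No.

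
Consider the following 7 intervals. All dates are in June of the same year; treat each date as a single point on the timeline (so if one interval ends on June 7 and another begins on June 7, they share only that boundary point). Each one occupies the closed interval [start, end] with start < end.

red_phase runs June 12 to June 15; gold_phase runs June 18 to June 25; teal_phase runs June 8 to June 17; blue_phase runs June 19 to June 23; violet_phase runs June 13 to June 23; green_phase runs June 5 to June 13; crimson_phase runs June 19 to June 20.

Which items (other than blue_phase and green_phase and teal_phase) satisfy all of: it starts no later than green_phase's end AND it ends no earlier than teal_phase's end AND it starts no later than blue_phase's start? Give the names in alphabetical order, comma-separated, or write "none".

violet_phase

Conditions: its start is no later than green_phase's end (X.start <= June 13) AND its end is no earlier than teal_phase's end (X.end >= June 17) AND its start is no later than blue_phase's start (X.start <= June 19).
crimson_phase: start June 19 <= June 13? ✗; end June 20 >= June 17? ✓; start June 19 <= June 19? ✓ → no.
gold_phase: start June 18 <= June 13? ✗; end June 25 >= June 17? ✓; start June 18 <= June 19? ✓ → no.
red_phase: start June 12 <= June 13? ✓; end June 15 >= June 17? ✗; start June 12 <= June 19? ✓ → no.
violet_phase: start June 13 <= June 13? ✓; end June 23 >= June 17? ✓; start June 13 <= June 19? ✓ → yes.
Result: violet_phase.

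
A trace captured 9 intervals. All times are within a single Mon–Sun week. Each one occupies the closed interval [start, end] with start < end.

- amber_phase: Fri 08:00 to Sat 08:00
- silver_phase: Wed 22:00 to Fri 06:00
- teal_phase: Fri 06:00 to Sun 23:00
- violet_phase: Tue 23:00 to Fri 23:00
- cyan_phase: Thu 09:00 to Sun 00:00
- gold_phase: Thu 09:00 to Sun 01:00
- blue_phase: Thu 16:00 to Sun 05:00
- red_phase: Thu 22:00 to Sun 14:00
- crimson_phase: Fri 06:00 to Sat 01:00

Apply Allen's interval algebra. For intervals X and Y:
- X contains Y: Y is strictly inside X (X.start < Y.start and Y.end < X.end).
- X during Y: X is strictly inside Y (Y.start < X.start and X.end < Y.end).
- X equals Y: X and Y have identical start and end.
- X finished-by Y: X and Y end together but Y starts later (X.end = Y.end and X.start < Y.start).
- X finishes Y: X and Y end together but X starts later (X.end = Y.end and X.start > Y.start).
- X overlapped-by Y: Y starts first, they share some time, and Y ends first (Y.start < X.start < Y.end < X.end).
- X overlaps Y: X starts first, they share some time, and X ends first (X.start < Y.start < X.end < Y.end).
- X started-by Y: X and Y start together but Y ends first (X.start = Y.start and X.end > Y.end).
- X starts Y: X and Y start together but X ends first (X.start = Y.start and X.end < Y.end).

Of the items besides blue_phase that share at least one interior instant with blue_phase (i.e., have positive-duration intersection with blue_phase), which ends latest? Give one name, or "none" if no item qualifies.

Target blue_phase = [Thu 16:00, Sun 05:00].
amber_phase [Fri 08:00, Sat 08:00] → during → candidate.
crimson_phase [Fri 06:00, Sat 01:00] → during → candidate.
cyan_phase [Thu 09:00, Sun 00:00] → overlaps → candidate.
gold_phase [Thu 09:00, Sun 01:00] → overlaps → candidate.
red_phase [Thu 22:00, Sun 14:00] → overlapped-by → candidate.
silver_phase [Wed 22:00, Fri 06:00] → overlaps → candidate.
teal_phase [Fri 06:00, Sun 23:00] → overlapped-by → candidate.
violet_phase [Tue 23:00, Fri 23:00] → overlaps → candidate.
Among candidates, latest end is Sun 23:00 → teal_phase.

teal_phase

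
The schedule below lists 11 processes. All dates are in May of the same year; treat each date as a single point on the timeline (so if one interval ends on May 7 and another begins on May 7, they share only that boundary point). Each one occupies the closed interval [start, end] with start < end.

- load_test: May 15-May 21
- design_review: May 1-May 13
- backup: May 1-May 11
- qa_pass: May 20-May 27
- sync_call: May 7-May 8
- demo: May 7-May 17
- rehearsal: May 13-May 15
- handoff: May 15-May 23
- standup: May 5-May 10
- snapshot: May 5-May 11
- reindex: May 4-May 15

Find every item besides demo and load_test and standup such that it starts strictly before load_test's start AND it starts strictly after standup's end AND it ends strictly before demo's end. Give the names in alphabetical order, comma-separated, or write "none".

Conditions: its start is strictly before load_test's start (X.start < May 15) AND its start is strictly after standup's end (X.start > May 10) AND its end is strictly before demo's end (X.end < May 17).
backup: start May 1 < May 15? ✓; start May 1 > May 10? ✗; end May 11 < May 17? ✓ → no.
design_review: start May 1 < May 15? ✓; start May 1 > May 10? ✗; end May 13 < May 17? ✓ → no.
handoff: start May 15 < May 15? ✗; start May 15 > May 10? ✓; end May 23 < May 17? ✗ → no.
qa_pass: start May 20 < May 15? ✗; start May 20 > May 10? ✓; end May 27 < May 17? ✗ → no.
rehearsal: start May 13 < May 15? ✓; start May 13 > May 10? ✓; end May 15 < May 17? ✓ → yes.
reindex: start May 4 < May 15? ✓; start May 4 > May 10? ✗; end May 15 < May 17? ✓ → no.
snapshot: start May 5 < May 15? ✓; start May 5 > May 10? ✗; end May 11 < May 17? ✓ → no.
sync_call: start May 7 < May 15? ✓; start May 7 > May 10? ✗; end May 8 < May 17? ✓ → no.
Result: rehearsal.

rehearsal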